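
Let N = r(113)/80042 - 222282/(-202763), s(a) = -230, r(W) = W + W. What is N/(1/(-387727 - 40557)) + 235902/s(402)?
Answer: -440234732294815933/933199472645 ≈ -4.7175e+5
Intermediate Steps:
r(W) = 2*W
N = 8918860141/8114778023 (N = (2*113)/80042 - 222282/(-202763) = 226*(1/80042) - 222282*(-1/202763) = 113/40021 + 222282/202763 = 8918860141/8114778023 ≈ 1.0991)
N/(1/(-387727 - 40557)) + 235902/s(402) = 8918860141/(8114778023*(1/(-387727 - 40557))) + 235902/(-230) = 8918860141/(8114778023*(1/(-428284))) + 235902*(-1/230) = 8918860141/(8114778023*(-1/428284)) - 117951/115 = (8918860141/8114778023)*(-428284) - 117951/115 = -3819805096628044/8114778023 - 117951/115 = -440234732294815933/933199472645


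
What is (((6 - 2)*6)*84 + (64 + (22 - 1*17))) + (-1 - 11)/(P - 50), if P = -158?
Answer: 108423/52 ≈ 2085.1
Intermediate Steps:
(((6 - 2)*6)*84 + (64 + (22 - 1*17))) + (-1 - 11)/(P - 50) = (((6 - 2)*6)*84 + (64 + (22 - 1*17))) + (-1 - 11)/(-158 - 50) = ((4*6)*84 + (64 + (22 - 17))) - 12/(-208) = (24*84 + (64 + 5)) - 12*(-1/208) = (2016 + 69) + 3/52 = 2085 + 3/52 = 108423/52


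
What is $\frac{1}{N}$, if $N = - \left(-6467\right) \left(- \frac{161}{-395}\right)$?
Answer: $\frac{395}{1041187} \approx 0.00037937$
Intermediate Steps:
$N = \frac{1041187}{395}$ ($N = - \left(-6467\right) \left(\left(-161\right) \left(- \frac{1}{395}\right)\right) = - \frac{\left(-6467\right) 161}{395} = \left(-1\right) \left(- \frac{1041187}{395}\right) = \frac{1041187}{395} \approx 2635.9$)
$\frac{1}{N} = \frac{1}{\frac{1041187}{395}} = \frac{395}{1041187}$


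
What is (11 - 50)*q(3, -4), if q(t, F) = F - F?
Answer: 0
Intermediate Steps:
q(t, F) = 0
(11 - 50)*q(3, -4) = (11 - 50)*0 = -39*0 = 0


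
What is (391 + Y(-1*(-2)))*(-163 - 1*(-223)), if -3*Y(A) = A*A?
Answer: 23380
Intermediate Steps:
Y(A) = -A²/3 (Y(A) = -A*A/3 = -A²/3)
(391 + Y(-1*(-2)))*(-163 - 1*(-223)) = (391 - (-1*(-2))²/3)*(-163 - 1*(-223)) = (391 - ⅓*2²)*(-163 + 223) = (391 - ⅓*4)*60 = (391 - 4/3)*60 = (1169/3)*60 = 23380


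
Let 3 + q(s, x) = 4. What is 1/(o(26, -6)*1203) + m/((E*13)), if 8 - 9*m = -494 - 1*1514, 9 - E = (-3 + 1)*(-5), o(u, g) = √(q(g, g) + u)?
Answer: -224/13 + √3/10827 ≈ -17.231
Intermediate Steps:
q(s, x) = 1 (q(s, x) = -3 + 4 = 1)
o(u, g) = √(1 + u)
E = -1 (E = 9 - (-3 + 1)*(-5) = 9 - (-2)*(-5) = 9 - 1*10 = 9 - 10 = -1)
m = 224 (m = 8/9 - (-494 - 1*1514)/9 = 8/9 - (-494 - 1514)/9 = 8/9 - ⅑*(-2008) = 8/9 + 2008/9 = 224)
1/(o(26, -6)*1203) + m/((E*13)) = 1/(√(1 + 26)*1203) + 224/((-1*13)) = (1/1203)/√27 + 224/(-13) = (1/1203)/(3*√3) + 224*(-1/13) = (√3/9)*(1/1203) - 224/13 = √3/10827 - 224/13 = -224/13 + √3/10827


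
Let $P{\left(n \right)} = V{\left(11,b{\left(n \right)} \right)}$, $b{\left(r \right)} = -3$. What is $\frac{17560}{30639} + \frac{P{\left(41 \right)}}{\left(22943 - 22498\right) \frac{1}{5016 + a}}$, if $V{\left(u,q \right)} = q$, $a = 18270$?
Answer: $- \frac{2132565062}{13634355} \approx -156.41$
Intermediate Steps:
$P{\left(n \right)} = -3$
$\frac{17560}{30639} + \frac{P{\left(41 \right)}}{\left(22943 - 22498\right) \frac{1}{5016 + a}} = \frac{17560}{30639} - \frac{3}{\left(22943 - 22498\right) \frac{1}{5016 + 18270}} = 17560 \cdot \frac{1}{30639} - \frac{3}{445 \cdot \frac{1}{23286}} = \frac{17560}{30639} - \frac{3}{445 \cdot \frac{1}{23286}} = \frac{17560}{30639} - \frac{3}{\frac{445}{23286}} = \frac{17560}{30639} - \frac{69858}{445} = - \frac{2132565062}{13634355}$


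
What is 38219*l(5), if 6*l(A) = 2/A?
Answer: 38219/15 ≈ 2547.9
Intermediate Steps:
l(A) = 1/(3*A) (l(A) = (2/A)/6 = 1/(3*A))
38219*l(5) = 38219*((1/3)/5) = 38219*((1/3)*(1/5)) = 38219*(1/15) = 38219/15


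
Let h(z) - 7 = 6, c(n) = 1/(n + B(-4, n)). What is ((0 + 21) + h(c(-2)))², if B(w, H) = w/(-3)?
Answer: 1156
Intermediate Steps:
B(w, H) = -w/3 (B(w, H) = w*(-⅓) = -w/3)
c(n) = 1/(4/3 + n) (c(n) = 1/(n - ⅓*(-4)) = 1/(n + 4/3) = 1/(4/3 + n))
h(z) = 13 (h(z) = 7 + 6 = 13)
((0 + 21) + h(c(-2)))² = ((0 + 21) + 13)² = (21 + 13)² = 34² = 1156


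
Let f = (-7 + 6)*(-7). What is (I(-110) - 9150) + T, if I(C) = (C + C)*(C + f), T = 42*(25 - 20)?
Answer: 13720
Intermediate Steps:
f = 7 (f = -1*(-7) = 7)
T = 210 (T = 42*5 = 210)
I(C) = 2*C*(7 + C) (I(C) = (C + C)*(C + 7) = (2*C)*(7 + C) = 2*C*(7 + C))
(I(-110) - 9150) + T = (2*(-110)*(7 - 110) - 9150) + 210 = (2*(-110)*(-103) - 9150) + 210 = (22660 - 9150) + 210 = 13510 + 210 = 13720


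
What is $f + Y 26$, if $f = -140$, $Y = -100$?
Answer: $-2740$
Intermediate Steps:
$f + Y 26 = -140 - 2600 = -2740$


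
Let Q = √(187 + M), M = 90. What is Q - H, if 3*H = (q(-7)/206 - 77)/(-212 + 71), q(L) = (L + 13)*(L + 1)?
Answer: -7949/43569 + √277 ≈ 16.461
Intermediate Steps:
q(L) = (1 + L)*(13 + L) (q(L) = (13 + L)*(1 + L) = (1 + L)*(13 + L))
Q = √277 (Q = √(187 + 90) = √277 ≈ 16.643)
H = 7949/43569 (H = (((13 + (-7)² + 14*(-7))/206 - 77)/(-212 + 71))/3 = (((13 + 49 - 98)*(1/206) - 77)/(-141))/3 = ((-36*1/206 - 77)*(-1/141))/3 = ((-18/103 - 77)*(-1/141))/3 = (-7949/103*(-1/141))/3 = (⅓)*(7949/14523) = 7949/43569 ≈ 0.18245)
Q - H = √277 - 1*7949/43569 = √277 - 7949/43569 = -7949/43569 + √277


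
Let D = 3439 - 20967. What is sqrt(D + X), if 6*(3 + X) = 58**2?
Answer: 7*I*sqrt(3117)/3 ≈ 130.27*I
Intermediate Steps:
D = -17528
X = 1673/3 (X = -3 + (1/6)*58**2 = -3 + (1/6)*3364 = -3 + 1682/3 = 1673/3 ≈ 557.67)
sqrt(D + X) = sqrt(-17528 + 1673/3) = sqrt(-50911/3) = 7*I*sqrt(3117)/3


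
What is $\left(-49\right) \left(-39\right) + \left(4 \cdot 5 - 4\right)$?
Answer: $1927$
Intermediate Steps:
$\left(-49\right) \left(-39\right) + \left(4 \cdot 5 - 4\right) = 1911 + \left(20 - 4\right) = 1911 + 16 = 1927$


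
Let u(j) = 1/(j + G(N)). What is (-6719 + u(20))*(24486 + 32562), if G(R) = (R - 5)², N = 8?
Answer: -11115802800/29 ≈ -3.8330e+8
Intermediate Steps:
G(R) = (-5 + R)²
u(j) = 1/(9 + j) (u(j) = 1/(j + (-5 + 8)²) = 1/(j + 3²) = 1/(j + 9) = 1/(9 + j))
(-6719 + u(20))*(24486 + 32562) = (-6719 + 1/(9 + 20))*(24486 + 32562) = (-6719 + 1/29)*57048 = -194850/29*57048 = -11115802800/29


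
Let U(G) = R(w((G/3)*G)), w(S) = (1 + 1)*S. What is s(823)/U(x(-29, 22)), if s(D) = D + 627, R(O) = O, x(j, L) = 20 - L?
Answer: 2175/4 ≈ 543.75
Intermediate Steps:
w(S) = 2*S
s(D) = 627 + D
U(G) = 2*G²/3 (U(G) = 2*((G/3)*G) = 2*(G²/3) = 2*G²/3)
s(823)/U(x(-29, 22)) = (627 + 823)/((2*(20 - 1*22)²/3)) = 1450/((2*(20 - 22)²/3)) = 1450/(((⅔)*(-2)²)) = 1450/(((⅔)*4)) = 1450/(8/3) = 1450*(3/8) = 2175/4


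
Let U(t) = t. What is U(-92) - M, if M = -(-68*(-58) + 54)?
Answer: 3906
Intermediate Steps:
M = -3998 (M = -(3944 + 54) = -1*3998 = -3998)
U(-92) - M = -92 - 1*(-3998) = -92 + 3998 = 3906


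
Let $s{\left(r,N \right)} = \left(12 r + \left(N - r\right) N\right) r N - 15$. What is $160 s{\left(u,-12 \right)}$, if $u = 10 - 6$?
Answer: $-1845600$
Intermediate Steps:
$u = 4$
$s{\left(r,N \right)} = -15 + N r \left(12 r + N \left(N - r\right)\right)$ ($s{\left(r,N \right)} = \left(12 r + N \left(N - r\right)\right) r N - 15 = r \left(12 r + N \left(N - r\right)\right) N - 15 = N r \left(12 r + N \left(N - r\right)\right) - 15 = -15 + N r \left(12 r + N \left(N - r\right)\right)$)
$160 s{\left(u,-12 \right)} = 160 \left(-15 + 4 \left(-12\right)^{3} - \left(-12\right)^{2} \cdot 4^{2} + 12 \left(-12\right) 4^{2}\right) = 160 \left(-15 + 4 \left(-1728\right) - 144 \cdot 16 + 12 \left(-12\right) 16\right) = 160 \left(-15 - 6912 - 2304 - 2304\right) = 160 \left(-11535\right) = -1845600$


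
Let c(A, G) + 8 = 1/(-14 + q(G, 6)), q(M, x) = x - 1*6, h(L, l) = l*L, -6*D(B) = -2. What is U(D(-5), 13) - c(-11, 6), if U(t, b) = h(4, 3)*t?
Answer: 169/14 ≈ 12.071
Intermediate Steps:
D(B) = ⅓ (D(B) = -⅙*(-2) = ⅓)
h(L, l) = L*l
U(t, b) = 12*t (U(t, b) = (4*3)*t = 12*t)
q(M, x) = -6 + x (q(M, x) = x - 6 = -6 + x)
c(A, G) = -113/14 (c(A, G) = -8 + 1/(-14 + (-6 + 6)) = -8 + 1/(-14 + 0) = -8 + 1/(-14) = -8 - 1/14 = -113/14)
U(D(-5), 13) - c(-11, 6) = 12*(⅓) - 1*(-113/14) = 4 + 113/14 = 169/14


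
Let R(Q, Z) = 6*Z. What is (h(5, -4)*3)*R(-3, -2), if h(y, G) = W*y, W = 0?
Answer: 0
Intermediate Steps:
h(y, G) = 0 (h(y, G) = 0*y = 0)
(h(5, -4)*3)*R(-3, -2) = (0*3)*(6*(-2)) = 0*(-12) = 0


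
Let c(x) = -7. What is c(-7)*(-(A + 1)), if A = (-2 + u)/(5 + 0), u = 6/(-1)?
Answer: -21/5 ≈ -4.2000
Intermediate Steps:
u = -6 (u = 6*(-1) = -6)
A = -8/5 (A = (-2 - 6)/(5 + 0) = -8/5 ≈ -1.6000)
c(-7)*(-(A + 1)) = -(-7)*(-8/5 + 1) = -(-7)*(-3)/5 = -7*3/5 = -21/5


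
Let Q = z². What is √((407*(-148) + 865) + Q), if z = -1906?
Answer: √3573465 ≈ 1890.4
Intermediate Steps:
Q = 3632836 (Q = (-1906)² = 3632836)
√((407*(-148) + 865) + Q) = √((407*(-148) + 865) + 3632836) = √((-60236 + 865) + 3632836) = √(-59371 + 3632836) = √3573465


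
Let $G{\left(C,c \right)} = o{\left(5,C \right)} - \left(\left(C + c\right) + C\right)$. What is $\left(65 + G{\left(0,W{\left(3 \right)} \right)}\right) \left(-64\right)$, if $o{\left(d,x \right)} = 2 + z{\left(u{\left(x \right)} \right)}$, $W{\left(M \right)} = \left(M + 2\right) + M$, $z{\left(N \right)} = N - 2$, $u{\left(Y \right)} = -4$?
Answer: $-3392$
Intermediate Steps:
$z{\left(N \right)} = -2 + N$
$W{\left(M \right)} = 2 + 2 M$ ($W{\left(M \right)} = \left(2 + M\right) + M = 2 + 2 M$)
$o{\left(d,x \right)} = -4$ ($o{\left(d,x \right)} = 2 - 6 = -4$)
$G{\left(C,c \right)} = -4 - c - 2 C$ ($G{\left(C,c \right)} = -4 - \left(\left(C + c\right) + C\right) = -4 - \left(c + 2 C\right) = -4 - c - 2 C$)
$\left(65 + G{\left(0,W{\left(3 \right)} \right)}\right) \left(-64\right) = \left(65 - \left(6 + 6\right)\right) \left(-64\right) = \left(65 - 12\right) \left(-64\right) = 53 \left(-64\right) = -3392$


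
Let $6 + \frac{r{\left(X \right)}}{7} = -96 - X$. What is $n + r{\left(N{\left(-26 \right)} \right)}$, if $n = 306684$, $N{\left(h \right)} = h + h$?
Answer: $306334$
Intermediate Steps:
$N{\left(h \right)} = 2 h$
$r{\left(X \right)} = -714 - 7 X$ ($r{\left(X \right)} = -42 + 7 \left(-96 - X\right) = -42 - \left(672 + 7 X\right) = -714 - 7 X$)
$n + r{\left(N{\left(-26 \right)} \right)} = 306684 - \left(714 + 7 \cdot 2 \left(-26\right)\right) = 306684 - 350 = 306334$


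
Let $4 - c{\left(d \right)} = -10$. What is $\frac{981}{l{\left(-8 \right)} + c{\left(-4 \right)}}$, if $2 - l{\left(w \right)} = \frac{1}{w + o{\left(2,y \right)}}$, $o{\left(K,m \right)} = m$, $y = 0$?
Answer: $\frac{2616}{43} \approx 60.837$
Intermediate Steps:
$c{\left(d \right)} = 14$ ($c{\left(d \right)} = 4 - -10 = 4 + 10 = 14$)
$l{\left(w \right)} = 2 - \frac{1}{w}$ ($l{\left(w \right)} = 2 - \frac{1}{w + 0} = 2 - \frac{1}{w}$)
$\frac{981}{l{\left(-8 \right)} + c{\left(-4 \right)}} = \frac{981}{\left(2 - \frac{1}{-8}\right) + 14} = \frac{981}{\left(2 - - \frac{1}{8}\right) + 14} = \frac{981}{\left(2 + \frac{1}{8}\right) + 14} = \frac{981}{\frac{17}{8} + 14} = \frac{981}{\frac{129}{8}} = 981 \cdot \frac{8}{129} = \frac{2616}{43}$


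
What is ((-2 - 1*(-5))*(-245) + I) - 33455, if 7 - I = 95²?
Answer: -43208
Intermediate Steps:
I = -9018 (I = 7 - 1*95² = 7 - 1*9025 = 7 - 9025 = -9018)
((-2 - 1*(-5))*(-245) + I) - 33455 = ((-2 - 1*(-5))*(-245) - 9018) - 33455 = ((-2 + 5)*(-245) - 9018) - 33455 = (3*(-245) - 9018) - 33455 = (-735 - 9018) - 33455 = -9753 - 33455 = -43208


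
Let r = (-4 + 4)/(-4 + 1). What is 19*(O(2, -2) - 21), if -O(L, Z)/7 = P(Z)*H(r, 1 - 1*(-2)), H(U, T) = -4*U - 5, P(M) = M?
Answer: -1729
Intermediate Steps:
r = 0 (r = 0/(-3) = 0*(-⅓) = 0)
H(U, T) = -5 - 4*U
O(L, Z) = 35*Z (O(L, Z) = -7*Z*(-5 - 4*0) = -7*Z*(-5 + 0) = -7*Z*(-5) = -(-35)*Z = 35*Z)
19*(O(2, -2) - 21) = 19*(35*(-2) - 21) = 19*(-70 - 21) = 19*(-91) = -1729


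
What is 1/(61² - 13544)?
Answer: -1/9823 ≈ -0.00010180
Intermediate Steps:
1/(61² - 13544) = 1/(3721 - 13544) = 1/(-9823) = -1/9823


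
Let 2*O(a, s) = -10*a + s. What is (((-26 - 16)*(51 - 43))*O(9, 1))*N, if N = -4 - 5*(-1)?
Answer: 14952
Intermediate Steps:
N = 1 (N = -4 + 5 = 1)
O(a, s) = s/2 - 5*a (O(a, s) = (-10*a + s)/2 = (s - 10*a)/2 = s/2 - 5*a)
(((-26 - 16)*(51 - 43))*O(9, 1))*N = (((-26 - 16)*(51 - 43))*((½)*1 - 5*9))*1 = ((-42*8)*(½ - 45))*1 = -336*(-89/2)*1 = 14952*1 = 14952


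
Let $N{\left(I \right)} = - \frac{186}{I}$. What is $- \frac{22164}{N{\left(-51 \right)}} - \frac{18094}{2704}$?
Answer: $- \frac{254989145}{41912} \approx -6083.9$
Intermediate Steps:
$- \frac{22164}{N{\left(-51 \right)}} - \frac{18094}{2704} = - \frac{22164}{\left(-186\right) \frac{1}{-51}} - \frac{18094}{2704} = - \frac{22164}{\left(-186\right) \left(- \frac{1}{51}\right)} - \frac{9047}{1352} = - \frac{22164}{\frac{62}{17}} - \frac{9047}{1352} = \left(-22164\right) \frac{17}{62} - \frac{9047}{1352} = - \frac{188394}{31} - \frac{9047}{1352} = - \frac{254989145}{41912}$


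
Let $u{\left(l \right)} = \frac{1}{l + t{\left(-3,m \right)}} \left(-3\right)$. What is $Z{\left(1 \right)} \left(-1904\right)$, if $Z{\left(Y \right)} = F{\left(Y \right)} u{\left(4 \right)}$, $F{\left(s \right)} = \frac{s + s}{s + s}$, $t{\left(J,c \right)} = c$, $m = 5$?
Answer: $\frac{1904}{3} \approx 634.67$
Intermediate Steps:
$F{\left(s \right)} = 1$ ($F{\left(s \right)} = \frac{2 s}{2 s} = 2 s \frac{1}{2 s} = 1$)
$u{\left(l \right)} = - \frac{3}{5 + l}$ ($u{\left(l \right)} = \frac{1}{l + 5} \left(-3\right) = \frac{1}{5 + l} \left(-3\right) = - \frac{3}{5 + l}$)
$Z{\left(Y \right)} = - \frac{1}{3}$ ($Z{\left(Y \right)} = 1 \left(- \frac{3}{5 + 4}\right) = 1 \left(- \frac{3}{9}\right) = 1 \left(\left(-3\right) \frac{1}{9}\right) = 1 \left(- \frac{1}{3}\right) = - \frac{1}{3}$)
$Z{\left(1 \right)} \left(-1904\right) = \left(- \frac{1}{3}\right) \left(-1904\right) = \frac{1904}{3}$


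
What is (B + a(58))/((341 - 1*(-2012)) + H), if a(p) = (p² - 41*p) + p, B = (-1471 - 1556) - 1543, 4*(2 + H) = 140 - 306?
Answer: -7052/4619 ≈ -1.5267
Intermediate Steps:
H = -87/2 (H = -2 + (140 - 306)/4 = -2 + (¼)*(-166) = -2 - 83/2 = -87/2 ≈ -43.500)
B = -4570 (B = -3027 - 1543 = -4570)
a(p) = p² - 40*p
(B + a(58))/((341 - 1*(-2012)) + H) = (-4570 + 58*(-40 + 58))/((341 - 1*(-2012)) - 87/2) = (-4570 + 58*18)/((341 + 2012) - 87/2) = (-4570 + 1044)/(2353 - 87/2) = -3526/4619/2 = -3526*2/4619 = -7052/4619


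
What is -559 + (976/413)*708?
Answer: 7799/7 ≈ 1114.1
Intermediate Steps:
-559 + (976/413)*708 = -559 + 11712/7 = 7799/7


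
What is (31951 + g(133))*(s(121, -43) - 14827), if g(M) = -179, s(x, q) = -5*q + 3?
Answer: -464157148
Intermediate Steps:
s(x, q) = 3 - 5*q
(31951 + g(133))*(s(121, -43) - 14827) = (31951 - 179)*((3 - 5*(-43)) - 14827) = 31772*((3 + 215) - 14827) = 31772*(218 - 14827) = 31772*(-14609) = -464157148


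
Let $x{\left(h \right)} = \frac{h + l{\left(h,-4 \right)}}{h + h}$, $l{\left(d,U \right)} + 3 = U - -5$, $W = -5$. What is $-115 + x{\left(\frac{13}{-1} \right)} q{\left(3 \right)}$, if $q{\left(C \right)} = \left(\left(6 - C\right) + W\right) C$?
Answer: $- \frac{1540}{13} \approx -118.46$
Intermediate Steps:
$q{\left(C \right)} = C \left(1 - C\right)$ ($q{\left(C \right)} = \left(\left(6 - C\right) - 5\right) C = \left(1 - C\right) C = C \left(1 - C\right)$)
$l{\left(d,U \right)} = 2 + U$ ($l{\left(d,U \right)} = -3 + \left(U - -5\right) = -3 + \left(U + 5\right) = -3 + \left(5 + U\right) = 2 + U$)
$x{\left(h \right)} = \frac{-2 + h}{2 h}$ ($x{\left(h \right)} = \frac{h + \left(2 - 4\right)}{h + h} = \frac{h - 2}{2 h} = \left(-2 + h\right) \frac{1}{2 h} = \frac{-2 + h}{2 h}$)
$-115 + x{\left(\frac{13}{-1} \right)} q{\left(3 \right)} = -115 + \frac{-2 + \frac{13}{-1}}{2 \frac{13}{-1}} \cdot 3 \left(1 - 3\right) = -115 + \frac{-2 + 13 \left(-1\right)}{2 \cdot 13 \left(-1\right)} 3 \left(1 - 3\right) = -115 + \frac{-2 - 13}{2 \left(-13\right)} 3 \left(-2\right) = -115 + \frac{1}{2} \left(- \frac{1}{13}\right) \left(-15\right) \left(-6\right) = -115 + \frac{15}{26} \left(-6\right) = -115 - \frac{45}{13} = - \frac{1540}{13}$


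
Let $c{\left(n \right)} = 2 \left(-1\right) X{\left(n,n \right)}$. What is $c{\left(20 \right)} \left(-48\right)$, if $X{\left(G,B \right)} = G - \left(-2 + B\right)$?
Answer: $192$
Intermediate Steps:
$X{\left(G,B \right)} = 2 + G - B$
$c{\left(n \right)} = -4$ ($c{\left(n \right)} = 2 \left(-1\right) \left(2 + n - n\right) = \left(-2\right) 2 = -4$)
$c{\left(20 \right)} \left(-48\right) = \left(-4\right) \left(-48\right) = 192$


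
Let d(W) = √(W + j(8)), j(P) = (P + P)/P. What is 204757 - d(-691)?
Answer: 204757 - I*√689 ≈ 2.0476e+5 - 26.249*I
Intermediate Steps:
j(P) = 2 (j(P) = (2*P)/P = 2)
d(W) = √(2 + W) (d(W) = √(W + 2) = √(2 + W))
204757 - d(-691) = 204757 - √(2 - 691) = 204757 - √(-689) = 204757 - I*√689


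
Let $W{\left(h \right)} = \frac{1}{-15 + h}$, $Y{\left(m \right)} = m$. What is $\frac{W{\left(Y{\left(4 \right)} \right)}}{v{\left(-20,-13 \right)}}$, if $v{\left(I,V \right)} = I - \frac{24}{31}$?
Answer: $\frac{31}{7084} \approx 0.0043761$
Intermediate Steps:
$v{\left(I,V \right)} = - \frac{24}{31} + I$ ($v{\left(I,V \right)} = I - \frac{24}{31} = - \frac{24}{31} + I$)
$\frac{W{\left(Y{\left(4 \right)} \right)}}{v{\left(-20,-13 \right)}} = \frac{1}{\left(-15 + 4\right) \left(- \frac{24}{31} - 20\right)} = \frac{1}{\left(-11\right) \left(- \frac{644}{31}\right)} = \left(- \frac{1}{11}\right) \left(- \frac{31}{644}\right) = \frac{31}{7084}$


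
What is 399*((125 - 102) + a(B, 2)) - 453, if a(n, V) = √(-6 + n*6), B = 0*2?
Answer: 8724 + 399*I*√6 ≈ 8724.0 + 977.35*I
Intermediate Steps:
B = 0
a(n, V) = √(-6 + 6*n)
399*((125 - 102) + a(B, 2)) - 453 = 399*((125 - 102) + √(-6 + 6*0)) - 453 = 399*(23 + √(-6 + 0)) - 453 = 399*(23 + √(-6)) - 453 = 399*(23 + I*√6) - 453 = (9177 + 399*I*√6) - 453 = 8724 + 399*I*√6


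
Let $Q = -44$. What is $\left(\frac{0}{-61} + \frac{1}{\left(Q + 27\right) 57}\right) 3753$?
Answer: $- \frac{1251}{323} \approx -3.8731$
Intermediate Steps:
$\left(\frac{0}{-61} + \frac{1}{\left(Q + 27\right) 57}\right) 3753 = \left(\frac{0}{-61} + \frac{1}{\left(-44 + 27\right) 57}\right) 3753 = \left(0 \left(- \frac{1}{61}\right) + \frac{1}{-17} \cdot \frac{1}{57}\right) 3753 = \left(0 - \frac{1}{969}\right) 3753 = \left(- \frac{1}{969}\right) 3753 = - \frac{1251}{323}$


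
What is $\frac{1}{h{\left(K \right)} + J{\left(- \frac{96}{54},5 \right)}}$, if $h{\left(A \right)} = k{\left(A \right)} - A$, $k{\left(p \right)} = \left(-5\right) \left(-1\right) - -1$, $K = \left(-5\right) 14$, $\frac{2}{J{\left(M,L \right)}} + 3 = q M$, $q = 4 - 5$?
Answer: $\frac{11}{818} \approx 0.013447$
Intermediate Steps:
$q = -1$ ($q = 4 - 5 = -1$)
$J{\left(M,L \right)} = \frac{2}{-3 - M}$
$K = -70$
$k{\left(p \right)} = 6$ ($k{\left(p \right)} = 5 + 1 = 6$)
$h{\left(A \right)} = 6 - A$
$\frac{1}{h{\left(K \right)} + J{\left(- \frac{96}{54},5 \right)}} = \frac{1}{\left(6 - -70\right) + \frac{2}{-3 - - \frac{96}{54}}} = \frac{1}{\left(6 + 70\right) + \frac{2}{-3 - \left(-96\right) \frac{1}{54}}} = \frac{1}{76 + \frac{2}{-3 - - \frac{16}{9}}} = \frac{1}{76 + \frac{2}{-3 + \frac{16}{9}}} = \frac{1}{76 + \frac{2}{- \frac{11}{9}}} = \frac{1}{76 + 2 \left(- \frac{9}{11}\right)} = \frac{1}{76 - \frac{18}{11}} = \frac{1}{\frac{818}{11}} = \frac{11}{818}$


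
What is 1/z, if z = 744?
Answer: 1/744 ≈ 0.0013441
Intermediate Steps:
1/z = 1/744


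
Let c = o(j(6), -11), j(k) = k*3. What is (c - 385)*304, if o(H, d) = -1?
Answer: -117344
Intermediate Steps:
j(k) = 3*k
c = -1
(c - 385)*304 = (-1 - 385)*304 = -386*304 = -117344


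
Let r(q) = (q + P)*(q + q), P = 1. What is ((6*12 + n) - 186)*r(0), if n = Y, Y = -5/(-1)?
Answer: 0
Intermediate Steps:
Y = 5 (Y = -5*(-1) = 5)
n = 5
r(q) = 2*q*(1 + q) (r(q) = (q + 1)*(q + q) = (1 + q)*(2*q) = 2*q*(1 + q))
((6*12 + n) - 186)*r(0) = ((6*12 + 5) - 186)*(2*0*(1 + 0)) = ((72 + 5) - 186)*(2*0*1) = (77 - 186)*0 = -109*0 = 0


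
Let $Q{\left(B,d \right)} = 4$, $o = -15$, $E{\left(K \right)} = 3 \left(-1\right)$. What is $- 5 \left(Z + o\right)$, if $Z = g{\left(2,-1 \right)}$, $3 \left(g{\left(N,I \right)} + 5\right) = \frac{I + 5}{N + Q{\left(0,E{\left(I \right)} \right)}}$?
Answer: $\frac{890}{9} \approx 98.889$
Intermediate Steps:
$E{\left(K \right)} = -3$
$g{\left(N,I \right)} = -5 + \frac{5 + I}{3 \left(4 + N\right)}$ ($g{\left(N,I \right)} = -5 + \frac{\left(I + 5\right) \frac{1}{N + 4}}{3} = -5 + \frac{\left(5 + I\right) \frac{1}{4 + N}}{3} = -5 + \frac{\frac{1}{4 + N} \left(5 + I\right)}{3} = -5 + \frac{5 + I}{3 \left(4 + N\right)}$)
$Z = - \frac{43}{9}$ ($Z = \frac{-55 - 1 - 30}{3 \left(4 + 2\right)} = \frac{-55 - 1 - 30}{3 \cdot 6} = \frac{1}{3} \cdot \frac{1}{6} \left(-86\right) = - \frac{43}{9} \approx -4.7778$)
$- 5 \left(Z + o\right) = - 5 \left(- \frac{43}{9} - 15\right) = \left(-5\right) \left(- \frac{178}{9}\right) = \frac{890}{9}$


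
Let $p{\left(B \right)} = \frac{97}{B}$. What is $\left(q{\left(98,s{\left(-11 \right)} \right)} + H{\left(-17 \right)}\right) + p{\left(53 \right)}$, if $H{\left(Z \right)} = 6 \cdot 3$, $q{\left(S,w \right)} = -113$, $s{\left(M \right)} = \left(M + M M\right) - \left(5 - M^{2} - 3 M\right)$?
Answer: $- \frac{4938}{53} \approx -93.17$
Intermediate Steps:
$s{\left(M \right)} = -5 + 2 M^{2} + 4 M$ ($s{\left(M \right)} = \left(M + M^{2}\right) + \left(-5 + M^{2} + 3 M\right) = -5 + 2 M^{2} + 4 M$)
$H{\left(Z \right)} = 18$
$\left(q{\left(98,s{\left(-11 \right)} \right)} + H{\left(-17 \right)}\right) + p{\left(53 \right)} = \left(-113 + 18\right) + \frac{97}{53} = -95 + 97 \cdot \frac{1}{53} = -95 + \frac{97}{53} = - \frac{4938}{53}$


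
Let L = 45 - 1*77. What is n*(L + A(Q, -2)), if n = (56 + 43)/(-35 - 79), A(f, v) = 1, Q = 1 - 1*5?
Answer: 1023/38 ≈ 26.921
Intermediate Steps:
Q = -4 (Q = 1 - 5 = -4)
L = -32 (L = 45 - 77 = -32)
n = -33/38 (n = 99/(-114) = 99*(-1/114) = -33/38 ≈ -0.86842)
n*(L + A(Q, -2)) = -33*(-32 + 1)/38 = -33/38*(-31) = 1023/38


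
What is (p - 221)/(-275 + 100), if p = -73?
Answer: 42/25 ≈ 1.6800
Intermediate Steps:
(p - 221)/(-275 + 100) = (-73 - 221)/(-275 + 100) = -294/(-175) = -294*(-1/175) = 42/25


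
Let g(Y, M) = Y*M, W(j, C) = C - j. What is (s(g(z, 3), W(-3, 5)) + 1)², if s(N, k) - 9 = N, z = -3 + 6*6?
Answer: 11881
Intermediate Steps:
z = 33 (z = -3 + 36 = 33)
g(Y, M) = M*Y
s(N, k) = 9 + N
(s(g(z, 3), W(-3, 5)) + 1)² = ((9 + 3*33) + 1)² = ((9 + 99) + 1)² = (108 + 1)² = 109² = 11881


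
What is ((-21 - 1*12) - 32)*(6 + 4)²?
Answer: -6500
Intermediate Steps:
((-21 - 1*12) - 32)*(6 + 4)² = ((-21 - 12) - 32)*10² = (-33 - 32)*100 = -65*100 = -6500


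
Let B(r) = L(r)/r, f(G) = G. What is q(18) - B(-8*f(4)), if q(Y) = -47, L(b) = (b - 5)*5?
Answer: -1689/32 ≈ -52.781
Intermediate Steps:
L(b) = -25 + 5*b (L(b) = (-5 + b)*5 = -25 + 5*b)
B(r) = (-25 + 5*r)/r
q(18) - B(-8*f(4)) = -47 - (5 - 25/((-8*4))) = -47 - (5 - 25/(-32)) = -47 - (5 - 25*(-1/32)) = -47 - (5 + 25/32) = -47 - 1*185/32 = -47 - 185/32 = -1689/32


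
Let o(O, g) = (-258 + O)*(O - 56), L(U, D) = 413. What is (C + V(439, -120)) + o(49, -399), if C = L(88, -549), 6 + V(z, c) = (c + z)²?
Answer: 103631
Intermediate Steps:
V(z, c) = -6 + (c + z)²
C = 413
o(O, g) = (-258 + O)*(-56 + O)
(C + V(439, -120)) + o(49, -399) = (413 + (-6 + (-120 + 439)²)) + (14448 + 49² - 314*49) = (413 + (-6 + 319²)) + (14448 + 2401 - 15386) = (413 + (-6 + 101761)) + 1463 = (413 + 101755) + 1463 = 102168 + 1463 = 103631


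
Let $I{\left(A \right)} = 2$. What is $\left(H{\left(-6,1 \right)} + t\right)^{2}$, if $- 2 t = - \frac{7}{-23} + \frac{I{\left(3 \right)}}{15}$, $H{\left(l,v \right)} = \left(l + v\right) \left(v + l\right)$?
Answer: $\frac{292375801}{476100} \approx 614.11$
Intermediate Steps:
$H{\left(l,v \right)} = \left(l + v\right)^{2}$ ($H{\left(l,v \right)} = \left(l + v\right) \left(l + v\right) = \left(l + v\right)^{2}$)
$t = - \frac{151}{690}$ ($t = - \frac{- \frac{7}{-23} + \frac{2}{15}}{2} = - \frac{\left(-7\right) \left(- \frac{1}{23}\right) + 2 \cdot \frac{1}{15}}{2} = - \frac{\frac{7}{23} + \frac{2}{15}}{2} = \left(- \frac{1}{2}\right) \frac{151}{345} = - \frac{151}{690} \approx -0.21884$)
$\left(H{\left(-6,1 \right)} + t\right)^{2} = \left(\left(-6 + 1\right)^{2} - \frac{151}{690}\right)^{2} = \left(\left(-5\right)^{2} - \frac{151}{690}\right)^{2} = \left(25 - \frac{151}{690}\right)^{2} = \left(\frac{17099}{690}\right)^{2} = \frac{292375801}{476100}$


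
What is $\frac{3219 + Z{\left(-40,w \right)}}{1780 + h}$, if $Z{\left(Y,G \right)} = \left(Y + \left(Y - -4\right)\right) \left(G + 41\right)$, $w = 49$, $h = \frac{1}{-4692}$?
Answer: $- \frac{16989732}{8351759} \approx -2.0343$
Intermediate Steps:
$h = - \frac{1}{4692} \approx -0.00021313$
$Z{\left(Y,G \right)} = \left(4 + 2 Y\right) \left(41 + G\right)$ ($Z{\left(Y,G \right)} = \left(Y + \left(Y + 4\right)\right) \left(41 + G\right) = \left(Y + \left(4 + Y\right)\right) \left(41 + G\right) = \left(4 + 2 Y\right) \left(41 + G\right)$)
$\frac{3219 + Z{\left(-40,w \right)}}{1780 + h} = \frac{3219 + \left(164 + 4 \cdot 49 + 82 \left(-40\right) + 2 \cdot 49 \left(-40\right)\right)}{1780 - \frac{1}{4692}} = \frac{3219 + \left(164 + 196 - 3280 - 3920\right)}{\frac{8351759}{4692}} = \left(3219 - 6840\right) \frac{4692}{8351759} = \left(-3621\right) \frac{4692}{8351759} = - \frac{16989732}{8351759}$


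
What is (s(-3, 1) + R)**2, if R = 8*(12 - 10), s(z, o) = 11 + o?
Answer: 784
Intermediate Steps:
R = 16 (R = 8*2 = 16)
(s(-3, 1) + R)**2 = ((11 + 1) + 16)**2 = (12 + 16)**2 = 28**2 = 784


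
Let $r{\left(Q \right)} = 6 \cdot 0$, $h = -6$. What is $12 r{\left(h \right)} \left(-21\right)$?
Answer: $0$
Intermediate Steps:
$r{\left(Q \right)} = 0$
$12 r{\left(h \right)} \left(-21\right) = 12 \cdot 0 \left(-21\right) = 0 \left(-21\right) = 0$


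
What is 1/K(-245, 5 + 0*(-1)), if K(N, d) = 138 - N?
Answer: 1/383 ≈ 0.0026110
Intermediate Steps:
1/K(-245, 5 + 0*(-1)) = 1/(138 - 1*(-245)) = 1/(138 + 245) = 1/383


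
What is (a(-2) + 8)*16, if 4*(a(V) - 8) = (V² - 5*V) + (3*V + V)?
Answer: 280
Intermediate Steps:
a(V) = 8 - V/4 + V²/4 (a(V) = 8 + ((V² - 5*V) + (3*V + V))/4 = 8 + ((V² - 5*V) + 4*V)/4 = 8 + (V² - V)/4 = 8 + (-V/4 + V²/4) = 8 - V/4 + V²/4)
(a(-2) + 8)*16 = ((8 - ¼*(-2) + (¼)*(-2)²) + 8)*16 = ((8 + ½ + (¼)*4) + 8)*16 = ((8 + ½ + 1) + 8)*16 = (19/2 + 8)*16 = (35/2)*16 = 280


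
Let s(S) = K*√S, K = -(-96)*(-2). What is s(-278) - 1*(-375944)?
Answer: 375944 - 192*I*√278 ≈ 3.7594e+5 - 3201.3*I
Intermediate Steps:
K = -192 (K = -1*192 = -192)
s(S) = -192*√S
s(-278) - 1*(-375944) = -192*I*√278 - 1*(-375944) = -192*I*√278 + 375944 = 375944 - 192*I*√278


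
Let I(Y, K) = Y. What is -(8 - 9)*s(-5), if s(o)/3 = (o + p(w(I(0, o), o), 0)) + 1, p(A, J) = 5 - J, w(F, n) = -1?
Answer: 3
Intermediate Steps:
s(o) = 18 + 3*o (s(o) = 3*((o + (5 - 1*0)) + 1) = 3*((o + (5 + 0)) + 1) = 3*((o + 5) + 1) = 3*((5 + o) + 1) = 3*(6 + o) = 18 + 3*o)
-(8 - 9)*s(-5) = -(8 - 9)*(18 + 3*(-5)) = -(-1)*(18 - 15) = -(-1)*3 = -1*(-3) = 3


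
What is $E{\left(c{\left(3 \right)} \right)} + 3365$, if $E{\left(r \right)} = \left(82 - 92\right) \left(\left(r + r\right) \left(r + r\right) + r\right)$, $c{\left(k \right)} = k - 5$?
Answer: $3225$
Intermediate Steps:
$c{\left(k \right)} = -5 + k$ ($c{\left(k \right)} = k - 5 = -5 + k$)
$E{\left(r \right)} = - 40 r^{2} - 10 r$ ($E{\left(r \right)} = - 10 \left(2 r 2 r + r\right) = - 10 \left(4 r^{2} + r\right) = - 10 \left(r + 4 r^{2}\right) = - 40 r^{2} - 10 r$)
$E{\left(c{\left(3 \right)} \right)} + 3365 = - 10 \left(-5 + 3\right) \left(1 + 4 \left(-5 + 3\right)\right) + 3365 = \left(-10\right) \left(-2\right) \left(1 + 4 \left(-2\right)\right) + 3365 = \left(-10\right) \left(-2\right) \left(1 - 8\right) + 3365 = \left(-10\right) \left(-2\right) \left(-7\right) + 3365 = -140 + 3365 = 3225$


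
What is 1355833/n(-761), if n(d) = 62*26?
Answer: 1355833/1612 ≈ 841.09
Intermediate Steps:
n(d) = 1612
1355833/n(-761) = 1355833/1612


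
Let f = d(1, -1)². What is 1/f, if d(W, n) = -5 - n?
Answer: 1/16 ≈ 0.062500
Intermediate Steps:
f = 16 (f = (-5 - 1*(-1))² = (-5 + 1)² = (-4)² = 16)
1/f = 1/16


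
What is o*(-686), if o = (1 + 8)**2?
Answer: -55566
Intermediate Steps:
o = 81 (o = 9**2 = 81)
o*(-686) = 81*(-686) = -55566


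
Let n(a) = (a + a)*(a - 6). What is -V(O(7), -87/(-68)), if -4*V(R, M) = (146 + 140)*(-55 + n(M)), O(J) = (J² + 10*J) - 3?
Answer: -22177441/4624 ≈ -4796.2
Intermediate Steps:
n(a) = 2*a*(-6 + a) (n(a) = (2*a)*(-6 + a) = 2*a*(-6 + a))
O(J) = -3 + J² + 10*J
V(R, M) = 7865/2 - 143*M*(-6 + M) (V(R, M) = -(146 + 140)*(-55 + 2*M*(-6 + M))/4 = -143*(-55 + 2*M*(-6 + M))/2 = -(-15730 + 572*M*(-6 + M))/4 = 7865/2 - 143*M*(-6 + M))
-V(O(7), -87/(-68)) = -(7865/2 - 143*(-87/(-68))*(-6 - 87/(-68))) = -(7865/2 - 143*(-87*(-1/68))*(-6 - 87*(-1/68))) = -(7865/2 - 143*87/68*(-6 + 87/68)) = -(7865/2 - 143*87/68*(-321/68)) = -(7865/2 + 3993561/4624) = -1*22177441/4624 = -22177441/4624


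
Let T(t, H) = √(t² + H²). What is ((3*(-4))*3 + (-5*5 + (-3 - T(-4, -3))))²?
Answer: 4761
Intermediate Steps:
T(t, H) = √(H² + t²)
((3*(-4))*3 + (-5*5 + (-3 - T(-4, -3))))² = ((3*(-4))*3 + (-5*5 + (-3 - √((-3)² + (-4)²))))² = (-12*3 + (-25 + (-3 - √(9 + 16))))² = (-36 + (-25 + (-3 - √25)))² = (-36 + (-25 + (-3 - 1*5)))² = (-36 + (-25 + (-3 - 5)))² = (-36 + (-25 - 8))² = (-36 - 33)² = (-69)² = 4761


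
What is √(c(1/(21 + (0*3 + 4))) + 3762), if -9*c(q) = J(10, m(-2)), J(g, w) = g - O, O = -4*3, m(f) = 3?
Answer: 2*√8459/3 ≈ 61.315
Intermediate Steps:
O = -12
J(g, w) = 12 + g (J(g, w) = g - 1*(-12) = g + 12 = 12 + g)
c(q) = -22/9 (c(q) = -(12 + 10)/9 = -⅑*22 = -22/9)
√(c(1/(21 + (0*3 + 4))) + 3762) = √(-22/9 + 3762) = √(33836/9) = 2*√8459/3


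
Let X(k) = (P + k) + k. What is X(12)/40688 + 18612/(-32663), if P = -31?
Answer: -757513697/1328992144 ≈ -0.56999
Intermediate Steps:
X(k) = -31 + 2*k (X(k) = (-31 + k) + k = -31 + 2*k)
X(12)/40688 + 18612/(-32663) = (-31 + 2*12)/40688 + 18612/(-32663) = (-31 + 24)*(1/40688) + 18612*(-1/32663) = -7*1/40688 - 18612/32663 = -7/40688 - 18612/32663 = -757513697/1328992144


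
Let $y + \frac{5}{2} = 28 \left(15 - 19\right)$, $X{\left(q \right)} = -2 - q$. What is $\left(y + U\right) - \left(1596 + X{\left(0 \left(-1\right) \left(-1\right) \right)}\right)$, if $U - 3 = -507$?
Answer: $- \frac{4425}{2} \approx -2212.5$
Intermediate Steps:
$U = -504$ ($U = 3 - 507 = -504$)
$y = - \frac{229}{2}$ ($y = - \frac{5}{2} + 28 \left(15 - 19\right) = - \frac{5}{2} + 28 \left(-4\right) = - \frac{5}{2} - 112 = - \frac{229}{2} \approx -114.5$)
$\left(y + U\right) - \left(1596 + X{\left(0 \left(-1\right) \left(-1\right) \right)}\right) = \left(- \frac{229}{2} - 504\right) - \left(1594 - 0 \left(-1\right) \left(-1\right)\right) = - \frac{1237}{2} - \left(1594 - 0 \left(-1\right)\right) = - \frac{1237}{2} - \left(1594 + 0\right) = - \frac{1237}{2} - 1594 = - \frac{4425}{2}$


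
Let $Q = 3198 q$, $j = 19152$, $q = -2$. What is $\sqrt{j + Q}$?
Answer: $2 \sqrt{3189} \approx 112.94$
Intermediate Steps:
$Q = -6396$ ($Q = 3198 \left(-2\right) = -6396$)
$\sqrt{j + Q} = \sqrt{19152 - 6396} = \sqrt{12756} = 2 \sqrt{3189}$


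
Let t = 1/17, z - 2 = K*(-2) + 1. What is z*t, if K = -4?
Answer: 11/17 ≈ 0.64706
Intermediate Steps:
z = 11 (z = 2 + (-4*(-2) + 1) = 2 + (8 + 1) = 2 + 9 = 11)
t = 1/17 ≈ 0.058824
z*t = 11*(1/17) = 11/17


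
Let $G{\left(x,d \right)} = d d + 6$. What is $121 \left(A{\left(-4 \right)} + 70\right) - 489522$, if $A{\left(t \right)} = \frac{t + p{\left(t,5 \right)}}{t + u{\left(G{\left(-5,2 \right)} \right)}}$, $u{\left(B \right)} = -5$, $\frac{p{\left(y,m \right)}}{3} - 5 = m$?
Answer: $- \frac{4332614}{9} \approx -4.814 \cdot 10^{5}$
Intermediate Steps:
$p{\left(y,m \right)} = 15 + 3 m$
$G{\left(x,d \right)} = 6 + d^{2}$ ($G{\left(x,d \right)} = d^{2} + 6 = 6 + d^{2}$)
$A{\left(t \right)} = \frac{30 + t}{-5 + t}$ ($A{\left(t \right)} = \frac{t + \left(15 + 3 \cdot 5\right)}{t - 5} = \frac{t + \left(15 + 15\right)}{-5 + t} = \frac{t + 30}{-5 + t} = \frac{30 + t}{-5 + t}$)
$121 \left(A{\left(-4 \right)} + 70\right) - 489522 = 121 \left(\frac{30 - 4}{-5 - 4} + 70\right) - 489522 = 121 \left(\frac{1}{-9} \cdot 26 + 70\right) - 489522 = 121 \left(\left(- \frac{1}{9}\right) 26 + 70\right) - 489522 = 121 \left(- \frac{26}{9} + 70\right) - 489522 = 121 \cdot \frac{604}{9} - 489522 = \frac{73084}{9} - 489522 = - \frac{4332614}{9}$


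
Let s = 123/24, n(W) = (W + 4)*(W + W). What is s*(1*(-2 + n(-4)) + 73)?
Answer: 2911/8 ≈ 363.88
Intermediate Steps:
n(W) = 2*W*(4 + W) (n(W) = (4 + W)*(2*W) = 2*W*(4 + W))
s = 41/8 (s = 123*(1/24) = 41/8 ≈ 5.1250)
s*(1*(-2 + n(-4)) + 73) = 41*(1*(-2 + 2*(-4)*(4 - 4)) + 73)/8 = 41*(1*(-2 + 2*(-4)*0) + 73)/8 = 41*(1*(-2 + 0) + 73)/8 = 41*(1*(-2) + 73)/8 = 41*(-2 + 73)/8 = (41/8)*71 = 2911/8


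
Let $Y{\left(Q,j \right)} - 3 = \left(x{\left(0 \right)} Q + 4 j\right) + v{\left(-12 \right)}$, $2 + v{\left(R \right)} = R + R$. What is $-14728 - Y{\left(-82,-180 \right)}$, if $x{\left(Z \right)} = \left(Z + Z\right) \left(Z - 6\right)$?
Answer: $-13985$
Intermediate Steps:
$v{\left(R \right)} = -2 + 2 R$ ($v{\left(R \right)} = -2 + \left(R + R\right) = -2 + 2 R$)
$x{\left(Z \right)} = 2 Z \left(-6 + Z\right)$
$Y{\left(Q,j \right)} = -23 + 4 j$ ($Y{\left(Q,j \right)} = 3 + \left(\left(2 \cdot 0 \left(-6 + 0\right) Q + 4 j\right) + \left(-2 + 2 \left(-12\right)\right)\right) = 3 - \left(26 - 4 j - 2 \cdot 0 \left(-6\right) Q\right) = 3 + \left(\left(0 Q + 4 j\right) - 26\right) = 3 + \left(\left(0 + 4 j\right) - 26\right) = 3 + \left(4 j - 26\right) = 3 + \left(-26 + 4 j\right) = -23 + 4 j$)
$-14728 - Y{\left(-82,-180 \right)} = -14728 - \left(-23 + 4 \left(-180\right)\right) = -14728 - \left(-23 - 720\right) = -14728 - -743 = -14728 + 743 = -13985$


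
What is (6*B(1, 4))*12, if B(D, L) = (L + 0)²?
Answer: 1152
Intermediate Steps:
B(D, L) = L²
(6*B(1, 4))*12 = (6*4²)*12 = (6*16)*12 = 96*12 = 1152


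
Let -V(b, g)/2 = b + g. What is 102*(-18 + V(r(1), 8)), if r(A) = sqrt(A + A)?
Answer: -3468 - 204*sqrt(2) ≈ -3756.5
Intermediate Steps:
r(A) = sqrt(2)*sqrt(A) (r(A) = sqrt(2*A) = sqrt(2)*sqrt(A))
V(b, g) = -2*b - 2*g (V(b, g) = -2*(b + g) = -2*b - 2*g)
102*(-18 + V(r(1), 8)) = 102*(-18 + (-2*sqrt(2)*sqrt(1) - 2*8)) = 102*(-18 + (-2*sqrt(2) - 16)) = 102*(-18 + (-16 - 2*sqrt(2))) = 102*(-34 - 2*sqrt(2)) = -3468 - 204*sqrt(2)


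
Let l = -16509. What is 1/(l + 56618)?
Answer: 1/40109 ≈ 2.4932e-5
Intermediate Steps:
1/(l + 56618) = 1/(-16509 + 56618) = 1/40109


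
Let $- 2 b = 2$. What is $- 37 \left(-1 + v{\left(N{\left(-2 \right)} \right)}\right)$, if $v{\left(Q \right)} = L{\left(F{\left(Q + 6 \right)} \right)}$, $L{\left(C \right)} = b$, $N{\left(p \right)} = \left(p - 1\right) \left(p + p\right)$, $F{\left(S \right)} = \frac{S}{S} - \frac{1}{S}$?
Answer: $74$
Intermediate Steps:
$b = -1$ ($b = \left(- \frac{1}{2}\right) 2 = -1$)
$F{\left(S \right)} = 1 - \frac{1}{S}$
$N{\left(p \right)} = 2 p \left(-1 + p\right)$ ($N{\left(p \right)} = \left(-1 + p\right) 2 p = 2 p \left(-1 + p\right)$)
$L{\left(C \right)} = -1$
$v{\left(Q \right)} = -1$
$- 37 \left(-1 + v{\left(N{\left(-2 \right)} \right)}\right) = - 37 \left(-1 - 1\right) = \left(-37\right) \left(-2\right) = 74$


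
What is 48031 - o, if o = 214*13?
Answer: 45249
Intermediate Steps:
o = 2782
48031 - o = 48031 - 1*2782 = 48031 - 2782 = 45249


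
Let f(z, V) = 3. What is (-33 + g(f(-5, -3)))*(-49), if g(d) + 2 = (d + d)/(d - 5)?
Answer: 1862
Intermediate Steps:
g(d) = -2 + 2*d/(-5 + d) (g(d) = -2 + (d + d)/(d - 5) = -2 + (2*d)/(-5 + d) = -2 + 2*d/(-5 + d))
(-33 + g(f(-5, -3)))*(-49) = (-33 + 10/(-5 + 3))*(-49) = (-33 + 10/(-2))*(-49) = (-33 + 10*(-½))*(-49) = (-33 - 5)*(-49) = -38*(-49) = 1862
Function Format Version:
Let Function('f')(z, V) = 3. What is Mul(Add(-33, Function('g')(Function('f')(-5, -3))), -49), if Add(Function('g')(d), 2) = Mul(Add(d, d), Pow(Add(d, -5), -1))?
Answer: 1862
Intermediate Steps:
Function('g')(d) = Add(-2, Mul(2, d, Pow(Add(-5, d), -1))) (Function('g')(d) = Add(-2, Mul(Add(d, d), Pow(Add(d, -5), -1))) = Add(-2, Mul(Mul(2, d), Pow(Add(-5, d), -1))) = Add(-2, Mul(2, d, Pow(Add(-5, d), -1))))
Mul(Add(-33, Function('g')(Function('f')(-5, -3))), -49) = Mul(Add(-33, Mul(10, Pow(Add(-5, 3), -1))), -49) = Mul(Add(-33, Mul(10, Pow(-2, -1))), -49) = Mul(Add(-33, Mul(10, Rational(-1, 2))), -49) = Mul(Add(-33, -5), -49) = Mul(-38, -49) = 1862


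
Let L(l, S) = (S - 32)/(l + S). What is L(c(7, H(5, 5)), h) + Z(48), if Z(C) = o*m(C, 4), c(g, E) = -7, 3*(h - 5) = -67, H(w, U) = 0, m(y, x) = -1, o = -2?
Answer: 294/73 ≈ 4.0274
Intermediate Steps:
h = -52/3 (h = 5 + (⅓)*(-67) = 5 - 67/3 = -52/3 ≈ -17.333)
L(l, S) = (-32 + S)/(S + l)
Z(C) = 2 (Z(C) = -2*(-1) = 2)
L(c(7, H(5, 5)), h) + Z(48) = (-32 - 52/3)/(-52/3 - 7) + 2 = -148/3/(-73/3) + 2 = -3/73*(-148/3) + 2 = 148/73 + 2 = 294/73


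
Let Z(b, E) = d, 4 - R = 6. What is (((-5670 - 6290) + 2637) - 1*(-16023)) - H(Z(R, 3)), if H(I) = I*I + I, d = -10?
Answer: 6610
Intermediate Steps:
R = -2 (R = 4 - 1*6 = 4 - 6 = -2)
Z(b, E) = -10
H(I) = I + I² (H(I) = I² + I = I + I²)
(((-5670 - 6290) + 2637) - 1*(-16023)) - H(Z(R, 3)) = (((-5670 - 6290) + 2637) - 1*(-16023)) - (-10)*(1 - 10) = ((-11960 + 2637) + 16023) - (-10)*(-9) = (-9323 + 16023) - 1*90 = 6700 - 90 = 6610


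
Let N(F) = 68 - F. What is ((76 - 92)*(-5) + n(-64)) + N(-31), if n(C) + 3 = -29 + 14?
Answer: 161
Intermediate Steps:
n(C) = -18 (n(C) = -3 + (-29 + 14) = -3 - 15 = -18)
((76 - 92)*(-5) + n(-64)) + N(-31) = ((76 - 92)*(-5) - 18) + (68 - 1*(-31)) = (-16*(-5) - 18) + (68 + 31) = (80 - 18) + 99 = 62 + 99 = 161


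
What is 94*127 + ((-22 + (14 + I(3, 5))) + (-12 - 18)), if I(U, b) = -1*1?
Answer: 11899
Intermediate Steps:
I(U, b) = -1
94*127 + ((-22 + (14 + I(3, 5))) + (-12 - 18)) = 94*127 + ((-22 + (14 - 1)) + (-12 - 18)) = 11938 + ((-22 + 13) - 30) = 11938 + (-9 - 30) = 11938 - 39 = 11899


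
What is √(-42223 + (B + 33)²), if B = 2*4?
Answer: I*√40542 ≈ 201.35*I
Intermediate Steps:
B = 8
√(-42223 + (B + 33)²) = √(-42223 + (8 + 33)²) = √(-42223 + 41²) = √(-42223 + 1681) = √(-40542) = I*√40542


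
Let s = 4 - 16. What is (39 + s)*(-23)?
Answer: -621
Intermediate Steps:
s = -12
(39 + s)*(-23) = (39 - 12)*(-23) = 27*(-23) = -621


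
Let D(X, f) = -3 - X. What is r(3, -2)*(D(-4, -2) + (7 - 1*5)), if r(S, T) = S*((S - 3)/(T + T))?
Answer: 0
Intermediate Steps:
r(S, T) = S*(-3 + S)/(2*T) (r(S, T) = S*((-3 + S)/((2*T))) = S*((-3 + S)*(1/(2*T))) = S*((-3 + S)/(2*T)) = S*(-3 + S)/(2*T))
r(3, -2)*(D(-4, -2) + (7 - 1*5)) = ((½)*3*(-3 + 3)/(-2))*((-3 - 1*(-4)) + (7 - 1*5)) = ((½)*3*(-½)*0)*((-3 + 4) + (7 - 5)) = 0*(1 + 2) = 0*3 = 0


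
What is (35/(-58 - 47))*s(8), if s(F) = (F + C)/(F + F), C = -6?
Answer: -1/24 ≈ -0.041667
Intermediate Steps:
s(F) = (-6 + F)/(2*F) (s(F) = (F - 6)/(F + F) = (-6 + F)/((2*F)) = (-6 + F)*(1/(2*F)) = (-6 + F)/(2*F))
(35/(-58 - 47))*s(8) = (35/(-58 - 47))*((½)*(-6 + 8)/8) = (35/(-105))*((½)*(⅛)*2) = (35*(-1/105))*(⅛) = -⅓*⅛ = -1/24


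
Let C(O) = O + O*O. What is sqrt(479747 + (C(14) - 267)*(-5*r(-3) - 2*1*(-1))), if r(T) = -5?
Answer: 32*sqrt(467) ≈ 691.53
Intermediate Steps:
C(O) = O + O**2
sqrt(479747 + (C(14) - 267)*(-5*r(-3) - 2*1*(-1))) = sqrt(479747 + (14*(1 + 14) - 267)*(-5*(-5) - 2*1*(-1))) = sqrt(479747 + (14*15 - 267)*(25 - 2*(-1))) = sqrt(479747 + (210 - 267)*(25 + 2)) = sqrt(479747 - 57*27) = sqrt(479747 - 1539) = sqrt(478208) = 32*sqrt(467)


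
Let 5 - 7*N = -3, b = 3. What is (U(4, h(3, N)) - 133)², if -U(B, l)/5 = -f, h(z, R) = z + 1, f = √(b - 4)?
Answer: 17664 - 1330*I ≈ 17664.0 - 1330.0*I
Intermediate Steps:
N = 8/7 (N = 5/7 - ⅐*(-3) = 5/7 + 3/7 = 8/7 ≈ 1.1429)
f = I (f = √(3 - 4) = √(-1) = I ≈ 1.0*I)
h(z, R) = 1 + z
U(B, l) = 5*I (U(B, l) = -(-5)*I = 5*I)
(U(4, h(3, N)) - 133)² = (5*I - 133)² = (-133 + 5*I)²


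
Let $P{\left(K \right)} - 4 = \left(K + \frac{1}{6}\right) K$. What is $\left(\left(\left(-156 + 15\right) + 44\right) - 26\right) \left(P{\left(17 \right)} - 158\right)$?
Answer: $- \frac{33907}{2} \approx -16954.0$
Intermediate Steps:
$P{\left(K \right)} = 4 + K \left(\frac{1}{6} + K\right)$ ($P{\left(K \right)} = 4 + \left(K + \frac{1}{6}\right) K = 4 + \left(\frac{1}{6} + K\right) K = 4 + K \left(\frac{1}{6} + K\right)$)
$\left(\left(\left(-156 + 15\right) + 44\right) - 26\right) \left(P{\left(17 \right)} - 158\right) = \left(\left(\left(-156 + 15\right) + 44\right) - 26\right) \left(\left(4 + 17^{2} + \frac{1}{6} \cdot 17\right) - 158\right) = \left(\left(-141 + 44\right) - 26\right) \left(\left(4 + 289 + \frac{17}{6}\right) - 158\right) = \left(-97 - 26\right) \left(\frac{1775}{6} - 158\right) = \left(-123\right) \frac{827}{6} = - \frac{33907}{2}$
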